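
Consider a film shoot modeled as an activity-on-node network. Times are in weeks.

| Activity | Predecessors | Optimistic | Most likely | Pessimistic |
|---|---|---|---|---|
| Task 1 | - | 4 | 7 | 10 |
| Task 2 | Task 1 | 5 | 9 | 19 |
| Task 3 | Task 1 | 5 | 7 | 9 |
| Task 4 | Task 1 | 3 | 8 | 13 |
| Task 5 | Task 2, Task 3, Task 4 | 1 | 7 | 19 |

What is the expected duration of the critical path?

25 weeks

te_Task 1 = (4 + 4·7 + 10)/6 = 42/6 = 7
te_Task 2 = (5 + 4·9 + 19)/6 = 60/6 = 10
te_Task 3 = (5 + 4·7 + 9)/6 = 42/6 = 7
te_Task 4 = (3 + 4·8 + 13)/6 = 48/6 = 8
te_Task 5 = (1 + 4·7 + 19)/6 = 48/6 = 8

Forward pass:
ES_Task 1 = 0; EF_Task 1 = 7
ES_Task 2 = 7; EF_Task 2 = 7+10 = 17
ES_Task 3 = 7; EF_Task 3 = 7+7 = 14
ES_Task 4 = 7; EF_Task 4 = 7+8 = 15
ES_Task 5 = max(EF_Task 2=17, EF_Task 3=14, EF_Task 4=15) = 17; EF_Task 5 = 17+8 = 25
Expected project duration μ = 25 weeks. Critical path: Task 1 → Task 2 → Task 5.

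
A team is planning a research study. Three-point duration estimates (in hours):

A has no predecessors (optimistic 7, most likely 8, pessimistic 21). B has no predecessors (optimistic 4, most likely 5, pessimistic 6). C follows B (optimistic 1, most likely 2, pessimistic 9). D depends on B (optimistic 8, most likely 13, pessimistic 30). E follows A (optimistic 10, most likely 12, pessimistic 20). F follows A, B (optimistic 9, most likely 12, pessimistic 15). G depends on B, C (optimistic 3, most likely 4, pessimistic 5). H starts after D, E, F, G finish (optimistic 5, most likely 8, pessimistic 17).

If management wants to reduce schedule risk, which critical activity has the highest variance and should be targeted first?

te_A = (7 + 4·8 + 21)/6 = 60/6 = 10; σ²_A = ((21−7)/6)² = 5.444
te_B = (4 + 4·5 + 6)/6 = 30/6 = 5; σ²_B = ((6−4)/6)² = 0.111
te_C = (1 + 4·2 + 9)/6 = 18/6 = 3; σ²_C = ((9−1)/6)² = 1.778
te_D = (8 + 4·13 + 30)/6 = 90/6 = 15; σ²_D = ((30−8)/6)² = 13.444
te_E = (10 + 4·12 + 20)/6 = 78/6 = 13; σ²_E = ((20−10)/6)² = 2.778
te_F = (9 + 4·12 + 15)/6 = 72/6 = 12; σ²_F = ((15−9)/6)² = 1.000
te_G = (3 + 4·4 + 5)/6 = 24/6 = 4; σ²_G = ((5−3)/6)² = 0.111
te_H = (5 + 4·8 + 17)/6 = 54/6 = 9; σ²_H = ((17−5)/6)² = 4.000

Forward pass:
ES_A = 0; EF_A = 10
ES_B = 0; EF_B = 5
ES_C = 5; EF_C = 5+3 = 8
ES_D = 5; EF_D = 5+15 = 20
ES_E = 10; EF_E = 10+13 = 23
ES_F = max(EF_A=10, EF_B=5) = 10; EF_F = 10+12 = 22
ES_G = max(EF_B=5, EF_C=8) = 8; EF_G = 8+4 = 12
ES_H = max(EF_D=20, EF_E=23, EF_F=22, EF_G=12) = 23; EF_H = 23+9 = 32
Expected project duration μ = 32 hours. Critical path: A → E → H.

Variances on critical path: σ²_A=5.444, σ²_E=2.778, σ²_H=4.000.
Largest is σ²_A = 5.444.

A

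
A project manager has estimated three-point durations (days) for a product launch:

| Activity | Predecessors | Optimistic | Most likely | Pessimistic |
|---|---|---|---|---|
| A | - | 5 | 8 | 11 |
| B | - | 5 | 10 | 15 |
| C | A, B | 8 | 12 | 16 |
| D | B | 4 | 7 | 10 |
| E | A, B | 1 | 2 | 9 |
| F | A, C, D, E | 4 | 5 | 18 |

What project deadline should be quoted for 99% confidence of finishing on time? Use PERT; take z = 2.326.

te_A = (5 + 4·8 + 11)/6 = 48/6 = 8; σ²_A = ((11−5)/6)² = 1.000
te_B = (5 + 4·10 + 15)/6 = 60/6 = 10; σ²_B = ((15−5)/6)² = 2.778
te_C = (8 + 4·12 + 16)/6 = 72/6 = 12; σ²_C = ((16−8)/6)² = 1.778
te_D = (4 + 4·7 + 10)/6 = 42/6 = 7; σ²_D = ((10−4)/6)² = 1.000
te_E = (1 + 4·2 + 9)/6 = 18/6 = 3; σ²_E = ((9−1)/6)² = 1.778
te_F = (4 + 4·5 + 18)/6 = 42/6 = 7; σ²_F = ((18−4)/6)² = 5.444

Forward pass:
ES_A = 0; EF_A = 8
ES_B = 0; EF_B = 10
ES_C = max(EF_A=8, EF_B=10) = 10; EF_C = 10+12 = 22
ES_D = 10; EF_D = 10+7 = 17
ES_E = max(EF_A=8, EF_B=10) = 10; EF_E = 10+3 = 13
ES_F = max(EF_A=8, EF_C=22, EF_D=17, EF_E=13) = 22; EF_F = 22+7 = 29
Expected project duration μ = 29 days. Critical path: B → C → F.

Variance along critical path = 2.778 + 1.778 + 5.444 = 10.000; σ = 3.162 days.
D = μ + z·σ = 29 + 2.326·3.162 = 36.4 days

36.4 days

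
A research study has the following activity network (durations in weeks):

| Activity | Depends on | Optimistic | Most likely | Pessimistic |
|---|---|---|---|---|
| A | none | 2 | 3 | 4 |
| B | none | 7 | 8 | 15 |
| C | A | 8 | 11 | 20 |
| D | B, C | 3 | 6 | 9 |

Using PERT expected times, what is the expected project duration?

21 weeks

te_A = (2 + 4·3 + 4)/6 = 18/6 = 3
te_B = (7 + 4·8 + 15)/6 = 54/6 = 9
te_C = (8 + 4·11 + 20)/6 = 72/6 = 12
te_D = (3 + 4·6 + 9)/6 = 36/6 = 6

Forward pass:
ES_A = 0; EF_A = 3
ES_B = 0; EF_B = 9
ES_C = 3; EF_C = 3+12 = 15
ES_D = max(EF_B=9, EF_C=15) = 15; EF_D = 15+6 = 21
Expected project duration μ = 21 weeks. Critical path: A → C → D.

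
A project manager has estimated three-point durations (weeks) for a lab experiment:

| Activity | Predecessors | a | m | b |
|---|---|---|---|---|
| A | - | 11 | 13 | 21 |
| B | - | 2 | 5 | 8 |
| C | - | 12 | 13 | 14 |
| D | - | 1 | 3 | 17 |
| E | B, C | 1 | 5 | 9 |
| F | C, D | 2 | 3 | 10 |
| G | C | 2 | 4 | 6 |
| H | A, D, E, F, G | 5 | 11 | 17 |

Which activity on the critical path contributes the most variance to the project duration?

te_A = (11 + 4·13 + 21)/6 = 84/6 = 14; σ²_A = ((21−11)/6)² = 2.778
te_B = (2 + 4·5 + 8)/6 = 30/6 = 5; σ²_B = ((8−2)/6)² = 1.000
te_C = (12 + 4·13 + 14)/6 = 78/6 = 13; σ²_C = ((14−12)/6)² = 0.111
te_D = (1 + 4·3 + 17)/6 = 30/6 = 5; σ²_D = ((17−1)/6)² = 7.111
te_E = (1 + 4·5 + 9)/6 = 30/6 = 5; σ²_E = ((9−1)/6)² = 1.778
te_F = (2 + 4·3 + 10)/6 = 24/6 = 4; σ²_F = ((10−2)/6)² = 1.778
te_G = (2 + 4·4 + 6)/6 = 24/6 = 4; σ²_G = ((6−2)/6)² = 0.444
te_H = (5 + 4·11 + 17)/6 = 66/6 = 11; σ²_H = ((17−5)/6)² = 4.000

Forward pass:
ES_A = 0; EF_A = 14
ES_B = 0; EF_B = 5
ES_C = 0; EF_C = 13
ES_D = 0; EF_D = 5
ES_E = max(EF_B=5, EF_C=13) = 13; EF_E = 13+5 = 18
ES_F = max(EF_C=13, EF_D=5) = 13; EF_F = 13+4 = 17
ES_G = 13; EF_G = 13+4 = 17
ES_H = max(EF_A=14, EF_D=5, EF_E=18, EF_F=17, EF_G=17) = 18; EF_H = 18+11 = 29
Expected project duration μ = 29 weeks. Critical path: C → E → H.

Variances on critical path: σ²_C=0.111, σ²_E=1.778, σ²_H=4.000.
Largest is σ²_H = 4.000.

H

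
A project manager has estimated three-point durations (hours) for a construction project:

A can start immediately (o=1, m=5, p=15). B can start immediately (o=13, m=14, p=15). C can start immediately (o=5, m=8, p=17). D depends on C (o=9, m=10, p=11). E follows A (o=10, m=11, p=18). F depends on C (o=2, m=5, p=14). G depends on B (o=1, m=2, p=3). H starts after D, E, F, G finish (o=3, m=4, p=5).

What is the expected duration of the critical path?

te_A = (1 + 4·5 + 15)/6 = 36/6 = 6
te_B = (13 + 4·14 + 15)/6 = 84/6 = 14
te_C = (5 + 4·8 + 17)/6 = 54/6 = 9
te_D = (9 + 4·10 + 11)/6 = 60/6 = 10
te_E = (10 + 4·11 + 18)/6 = 72/6 = 12
te_F = (2 + 4·5 + 14)/6 = 36/6 = 6
te_G = (1 + 4·2 + 3)/6 = 12/6 = 2
te_H = (3 + 4·4 + 5)/6 = 24/6 = 4

Forward pass:
ES_A = 0; EF_A = 6
ES_B = 0; EF_B = 14
ES_C = 0; EF_C = 9
ES_D = 9; EF_D = 9+10 = 19
ES_E = 6; EF_E = 6+12 = 18
ES_F = 9; EF_F = 9+6 = 15
ES_G = 14; EF_G = 14+2 = 16
ES_H = max(EF_D=19, EF_E=18, EF_F=15, EF_G=16) = 19; EF_H = 19+4 = 23
Expected project duration μ = 23 hours. Critical path: C → D → H.

23 hours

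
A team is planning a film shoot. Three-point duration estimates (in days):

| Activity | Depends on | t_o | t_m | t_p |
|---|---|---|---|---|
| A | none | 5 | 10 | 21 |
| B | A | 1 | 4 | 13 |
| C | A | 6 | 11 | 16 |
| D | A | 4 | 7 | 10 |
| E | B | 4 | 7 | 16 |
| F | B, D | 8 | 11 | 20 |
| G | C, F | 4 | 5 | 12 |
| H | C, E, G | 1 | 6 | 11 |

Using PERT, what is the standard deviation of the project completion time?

4.08 days

te_A = (5 + 4·10 + 21)/6 = 66/6 = 11; σ²_A = ((21−5)/6)² = 7.111
te_B = (1 + 4·4 + 13)/6 = 30/6 = 5; σ²_B = ((13−1)/6)² = 4.000
te_C = (6 + 4·11 + 16)/6 = 66/6 = 11; σ²_C = ((16−6)/6)² = 2.778
te_D = (4 + 4·7 + 10)/6 = 42/6 = 7; σ²_D = ((10−4)/6)² = 1.000
te_E = (4 + 4·7 + 16)/6 = 48/6 = 8; σ²_E = ((16−4)/6)² = 4.000
te_F = (8 + 4·11 + 20)/6 = 72/6 = 12; σ²_F = ((20−8)/6)² = 4.000
te_G = (4 + 4·5 + 12)/6 = 36/6 = 6; σ²_G = ((12−4)/6)² = 1.778
te_H = (1 + 4·6 + 11)/6 = 36/6 = 6; σ²_H = ((11−1)/6)² = 2.778

Forward pass:
ES_A = 0; EF_A = 11
ES_B = 11; EF_B = 11+5 = 16
ES_C = 11; EF_C = 11+11 = 22
ES_D = 11; EF_D = 11+7 = 18
ES_E = 16; EF_E = 16+8 = 24
ES_F = max(EF_B=16, EF_D=18) = 18; EF_F = 18+12 = 30
ES_G = max(EF_C=22, EF_F=30) = 30; EF_G = 30+6 = 36
ES_H = max(EF_C=22, EF_E=24, EF_G=36) = 36; EF_H = 36+6 = 42
Expected project duration μ = 42 days. Critical path: A → D → F → G → H.

Variance along critical path = 7.111 + 1.000 + 4.000 + 1.778 + 2.778 = 16.667
σ = √16.667 = 4.082 days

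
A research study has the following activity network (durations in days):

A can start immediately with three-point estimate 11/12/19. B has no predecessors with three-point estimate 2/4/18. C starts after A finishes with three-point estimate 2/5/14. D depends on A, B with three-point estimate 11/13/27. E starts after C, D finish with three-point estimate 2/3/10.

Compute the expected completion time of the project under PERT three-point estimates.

te_A = (11 + 4·12 + 19)/6 = 78/6 = 13
te_B = (2 + 4·4 + 18)/6 = 36/6 = 6
te_C = (2 + 4·5 + 14)/6 = 36/6 = 6
te_D = (11 + 4·13 + 27)/6 = 90/6 = 15
te_E = (2 + 4·3 + 10)/6 = 24/6 = 4

Forward pass:
ES_A = 0; EF_A = 13
ES_B = 0; EF_B = 6
ES_C = 13; EF_C = 13+6 = 19
ES_D = max(EF_A=13, EF_B=6) = 13; EF_D = 13+15 = 28
ES_E = max(EF_C=19, EF_D=28) = 28; EF_E = 28+4 = 32
Expected project duration μ = 32 days. Critical path: A → D → E.

32 days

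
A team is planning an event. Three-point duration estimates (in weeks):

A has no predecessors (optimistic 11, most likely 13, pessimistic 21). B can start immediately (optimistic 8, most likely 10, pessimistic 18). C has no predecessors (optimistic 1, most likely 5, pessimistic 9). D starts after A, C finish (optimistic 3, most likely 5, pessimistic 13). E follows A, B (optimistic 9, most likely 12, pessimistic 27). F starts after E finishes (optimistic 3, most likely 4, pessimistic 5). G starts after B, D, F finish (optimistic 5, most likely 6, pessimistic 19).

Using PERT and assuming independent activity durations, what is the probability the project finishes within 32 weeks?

te_A = (11 + 4·13 + 21)/6 = 84/6 = 14; σ²_A = ((21−11)/6)² = 2.778
te_B = (8 + 4·10 + 18)/6 = 66/6 = 11; σ²_B = ((18−8)/6)² = 2.778
te_C = (1 + 4·5 + 9)/6 = 30/6 = 5; σ²_C = ((9−1)/6)² = 1.778
te_D = (3 + 4·5 + 13)/6 = 36/6 = 6; σ²_D = ((13−3)/6)² = 2.778
te_E = (9 + 4·12 + 27)/6 = 84/6 = 14; σ²_E = ((27−9)/6)² = 9.000
te_F = (3 + 4·4 + 5)/6 = 24/6 = 4; σ²_F = ((5−3)/6)² = 0.111
te_G = (5 + 4·6 + 19)/6 = 48/6 = 8; σ²_G = ((19−5)/6)² = 5.444

Forward pass:
ES_A = 0; EF_A = 14
ES_B = 0; EF_B = 11
ES_C = 0; EF_C = 5
ES_D = max(EF_A=14, EF_C=5) = 14; EF_D = 14+6 = 20
ES_E = max(EF_A=14, EF_B=11) = 14; EF_E = 14+14 = 28
ES_F = 28; EF_F = 28+4 = 32
ES_G = max(EF_B=11, EF_D=20, EF_F=32) = 32; EF_G = 32+8 = 40
Expected project duration μ = 40 weeks. Critical path: A → E → F → G.

Variance along critical path = 2.778 + 9.000 + 0.111 + 5.444 = 17.333; σ = √17.333 = 4.163 weeks.
Z = (32 − 40) / 4.163 = -1.922
P(T ≤ 32) = Φ(-1.922) ≈ 0.027

0.027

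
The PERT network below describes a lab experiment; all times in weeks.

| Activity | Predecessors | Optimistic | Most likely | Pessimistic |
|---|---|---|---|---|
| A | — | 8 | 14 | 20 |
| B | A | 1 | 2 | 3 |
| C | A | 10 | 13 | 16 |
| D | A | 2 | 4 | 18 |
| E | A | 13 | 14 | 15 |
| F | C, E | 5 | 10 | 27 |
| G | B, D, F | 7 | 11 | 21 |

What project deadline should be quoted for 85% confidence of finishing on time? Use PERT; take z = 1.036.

te_A = (8 + 4·14 + 20)/6 = 84/6 = 14; σ²_A = ((20−8)/6)² = 4.000
te_B = (1 + 4·2 + 3)/6 = 12/6 = 2; σ²_B = ((3−1)/6)² = 0.111
te_C = (10 + 4·13 + 16)/6 = 78/6 = 13; σ²_C = ((16−10)/6)² = 1.000
te_D = (2 + 4·4 + 18)/6 = 36/6 = 6; σ²_D = ((18−2)/6)² = 7.111
te_E = (13 + 4·14 + 15)/6 = 84/6 = 14; σ²_E = ((15−13)/6)² = 0.111
te_F = (5 + 4·10 + 27)/6 = 72/6 = 12; σ²_F = ((27−5)/6)² = 13.444
te_G = (7 + 4·11 + 21)/6 = 72/6 = 12; σ²_G = ((21−7)/6)² = 5.444

Forward pass:
ES_A = 0; EF_A = 14
ES_B = 14; EF_B = 14+2 = 16
ES_C = 14; EF_C = 14+13 = 27
ES_D = 14; EF_D = 14+6 = 20
ES_E = 14; EF_E = 14+14 = 28
ES_F = max(EF_C=27, EF_E=28) = 28; EF_F = 28+12 = 40
ES_G = max(EF_B=16, EF_D=20, EF_F=40) = 40; EF_G = 40+12 = 52
Expected project duration μ = 52 weeks. Critical path: A → E → F → G.

Variance along critical path = 4.000 + 0.111 + 13.444 + 5.444 = 23.000; σ = 4.796 weeks.
D = μ + z·σ = 52 + 1.036·4.796 = 57.0 weeks

57.0 weeks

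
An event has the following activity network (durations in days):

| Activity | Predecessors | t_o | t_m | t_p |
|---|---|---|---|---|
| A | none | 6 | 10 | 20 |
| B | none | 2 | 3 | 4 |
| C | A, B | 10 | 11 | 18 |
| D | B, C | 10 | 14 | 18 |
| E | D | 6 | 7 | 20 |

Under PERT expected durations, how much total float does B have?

te_A = (6 + 4·10 + 20)/6 = 66/6 = 11
te_B = (2 + 4·3 + 4)/6 = 18/6 = 3
te_C = (10 + 4·11 + 18)/6 = 72/6 = 12
te_D = (10 + 4·14 + 18)/6 = 84/6 = 14
te_E = (6 + 4·7 + 20)/6 = 54/6 = 9

Forward pass:
ES_A = 0; EF_A = 11
ES_B = 0; EF_B = 3
ES_C = max(EF_A=11, EF_B=3) = 11; EF_C = 11+12 = 23
ES_D = max(EF_B=3, EF_C=23) = 23; EF_D = 23+14 = 37
ES_E = 37; EF_E = 37+9 = 46
Expected project duration μ = 46 days. Critical path: A → C → D → E.

Backward pass:
LF_E = 46; LS_E = 46−9 = 37
LF_D = LS_E = 37; LS_D = 37−14 = 23
LF_C = LS_D = 23; LS_C = 23−12 = 11
LF_B = min(LS_C=11, LS_D=23) = 11; LS_B = 11−3 = 8
LF_A = LS_C = 11; LS_A = 11−11 = 0
Slack_B = LS_B − ES_B = 8 − 0 = 8

8 days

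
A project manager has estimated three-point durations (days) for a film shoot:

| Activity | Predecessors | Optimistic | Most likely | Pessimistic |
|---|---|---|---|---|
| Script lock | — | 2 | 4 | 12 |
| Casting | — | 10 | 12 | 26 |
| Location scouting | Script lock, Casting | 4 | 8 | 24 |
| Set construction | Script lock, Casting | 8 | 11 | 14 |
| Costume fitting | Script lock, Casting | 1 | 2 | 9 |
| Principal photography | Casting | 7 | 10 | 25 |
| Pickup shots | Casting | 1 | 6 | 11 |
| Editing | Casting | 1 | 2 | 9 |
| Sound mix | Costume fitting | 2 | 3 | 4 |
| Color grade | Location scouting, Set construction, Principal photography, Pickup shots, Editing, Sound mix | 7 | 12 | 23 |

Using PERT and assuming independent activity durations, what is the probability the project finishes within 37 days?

te_Script lock = (2 + 4·4 + 12)/6 = 30/6 = 5; σ²_Script lock = ((12−2)/6)² = 2.778
te_Casting = (10 + 4·12 + 26)/6 = 84/6 = 14; σ²_Casting = ((26−10)/6)² = 7.111
te_Location scouting = (4 + 4·8 + 24)/6 = 60/6 = 10; σ²_Location scouting = ((24−4)/6)² = 11.111
te_Set construction = (8 + 4·11 + 14)/6 = 66/6 = 11; σ²_Set construction = ((14−8)/6)² = 1.000
te_Costume fitting = (1 + 4·2 + 9)/6 = 18/6 = 3; σ²_Costume fitting = ((9−1)/6)² = 1.778
te_Principal photography = (7 + 4·10 + 25)/6 = 72/6 = 12; σ²_Principal photography = ((25−7)/6)² = 9.000
te_Pickup shots = (1 + 4·6 + 11)/6 = 36/6 = 6; σ²_Pickup shots = ((11−1)/6)² = 2.778
te_Editing = (1 + 4·2 + 9)/6 = 18/6 = 3; σ²_Editing = ((9−1)/6)² = 1.778
te_Sound mix = (2 + 4·3 + 4)/6 = 18/6 = 3; σ²_Sound mix = ((4−2)/6)² = 0.111
te_Color grade = (7 + 4·12 + 23)/6 = 78/6 = 13; σ²_Color grade = ((23−7)/6)² = 7.111

Forward pass:
ES_Script lock = 0; EF_Script lock = 5
ES_Casting = 0; EF_Casting = 14
ES_Location scouting = max(EF_Script lock=5, EF_Casting=14) = 14; EF_Location scouting = 14+10 = 24
ES_Set construction = max(EF_Script lock=5, EF_Casting=14) = 14; EF_Set construction = 14+11 = 25
ES_Costume fitting = max(EF_Script lock=5, EF_Casting=14) = 14; EF_Costume fitting = 14+3 = 17
ES_Principal photography = 14; EF_Principal photography = 14+12 = 26
ES_Pickup shots = 14; EF_Pickup shots = 14+6 = 20
ES_Editing = 14; EF_Editing = 14+3 = 17
ES_Sound mix = 17; EF_Sound mix = 17+3 = 20
ES_Color grade = max(EF_Location scouting=24, EF_Set construction=25, EF_Principal photography=26, EF_Pickup shots=20, EF_Editing=17, EF_Sound mix=20) = 26; EF_Color grade = 26+13 = 39
Expected project duration μ = 39 days. Critical path: Casting → Principal photography → Color grade.

Variance along critical path = 7.111 + 9.000 + 7.111 = 23.222; σ = √23.222 = 4.819 days.
Z = (37 − 39) / 4.819 = -0.415
P(T ≤ 37) = Φ(-0.415) ≈ 0.339

0.339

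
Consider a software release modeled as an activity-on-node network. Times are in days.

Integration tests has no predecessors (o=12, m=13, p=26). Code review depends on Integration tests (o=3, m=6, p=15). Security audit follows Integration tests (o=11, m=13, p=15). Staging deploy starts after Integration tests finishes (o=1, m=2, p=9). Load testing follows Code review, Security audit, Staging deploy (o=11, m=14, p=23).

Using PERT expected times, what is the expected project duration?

43 days

te_Integration tests = (12 + 4·13 + 26)/6 = 90/6 = 15
te_Code review = (3 + 4·6 + 15)/6 = 42/6 = 7
te_Security audit = (11 + 4·13 + 15)/6 = 78/6 = 13
te_Staging deploy = (1 + 4·2 + 9)/6 = 18/6 = 3
te_Load testing = (11 + 4·14 + 23)/6 = 90/6 = 15

Forward pass:
ES_Integration tests = 0; EF_Integration tests = 15
ES_Code review = 15; EF_Code review = 15+7 = 22
ES_Security audit = 15; EF_Security audit = 15+13 = 28
ES_Staging deploy = 15; EF_Staging deploy = 15+3 = 18
ES_Load testing = max(EF_Code review=22, EF_Security audit=28, EF_Staging deploy=18) = 28; EF_Load testing = 28+15 = 43
Expected project duration μ = 43 days. Critical path: Integration tests → Security audit → Load testing.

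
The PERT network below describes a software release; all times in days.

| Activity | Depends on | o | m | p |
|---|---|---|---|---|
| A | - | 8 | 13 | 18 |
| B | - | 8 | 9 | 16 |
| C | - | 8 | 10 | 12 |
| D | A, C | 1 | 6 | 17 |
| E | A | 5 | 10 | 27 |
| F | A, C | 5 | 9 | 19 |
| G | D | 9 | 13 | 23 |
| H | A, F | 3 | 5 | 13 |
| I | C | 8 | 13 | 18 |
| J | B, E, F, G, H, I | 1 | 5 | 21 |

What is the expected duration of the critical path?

41 days

te_A = (8 + 4·13 + 18)/6 = 78/6 = 13
te_B = (8 + 4·9 + 16)/6 = 60/6 = 10
te_C = (8 + 4·10 + 12)/6 = 60/6 = 10
te_D = (1 + 4·6 + 17)/6 = 42/6 = 7
te_E = (5 + 4·10 + 27)/6 = 72/6 = 12
te_F = (5 + 4·9 + 19)/6 = 60/6 = 10
te_G = (9 + 4·13 + 23)/6 = 84/6 = 14
te_H = (3 + 4·5 + 13)/6 = 36/6 = 6
te_I = (8 + 4·13 + 18)/6 = 78/6 = 13
te_J = (1 + 4·5 + 21)/6 = 42/6 = 7

Forward pass:
ES_A = 0; EF_A = 13
ES_B = 0; EF_B = 10
ES_C = 0; EF_C = 10
ES_D = max(EF_A=13, EF_C=10) = 13; EF_D = 13+7 = 20
ES_E = 13; EF_E = 13+12 = 25
ES_F = max(EF_A=13, EF_C=10) = 13; EF_F = 13+10 = 23
ES_G = 20; EF_G = 20+14 = 34
ES_H = max(EF_A=13, EF_F=23) = 23; EF_H = 23+6 = 29
ES_I = 10; EF_I = 10+13 = 23
ES_J = max(EF_B=10, EF_E=25, EF_F=23, EF_G=34, EF_H=29, EF_I=23) = 34; EF_J = 34+7 = 41
Expected project duration μ = 41 days. Critical path: A → D → G → J.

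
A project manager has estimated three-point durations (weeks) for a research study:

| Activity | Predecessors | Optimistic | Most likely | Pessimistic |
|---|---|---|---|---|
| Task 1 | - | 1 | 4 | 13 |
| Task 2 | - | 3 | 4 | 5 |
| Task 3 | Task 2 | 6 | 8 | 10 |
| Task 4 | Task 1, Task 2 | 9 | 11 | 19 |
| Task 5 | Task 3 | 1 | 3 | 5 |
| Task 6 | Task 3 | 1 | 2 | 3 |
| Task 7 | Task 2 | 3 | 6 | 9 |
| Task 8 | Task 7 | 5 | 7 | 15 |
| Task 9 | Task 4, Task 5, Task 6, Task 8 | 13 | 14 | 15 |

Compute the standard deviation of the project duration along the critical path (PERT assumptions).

2.00 weeks

te_Task 1 = (1 + 4·4 + 13)/6 = 30/6 = 5; σ²_Task 1 = ((13−1)/6)² = 4.000
te_Task 2 = (3 + 4·4 + 5)/6 = 24/6 = 4; σ²_Task 2 = ((5−3)/6)² = 0.111
te_Task 3 = (6 + 4·8 + 10)/6 = 48/6 = 8; σ²_Task 3 = ((10−6)/6)² = 0.444
te_Task 4 = (9 + 4·11 + 19)/6 = 72/6 = 12; σ²_Task 4 = ((19−9)/6)² = 2.778
te_Task 5 = (1 + 4·3 + 5)/6 = 18/6 = 3; σ²_Task 5 = ((5−1)/6)² = 0.444
te_Task 6 = (1 + 4·2 + 3)/6 = 12/6 = 2; σ²_Task 6 = ((3−1)/6)² = 0.111
te_Task 7 = (3 + 4·6 + 9)/6 = 36/6 = 6; σ²_Task 7 = ((9−3)/6)² = 1.000
te_Task 8 = (5 + 4·7 + 15)/6 = 48/6 = 8; σ²_Task 8 = ((15−5)/6)² = 2.778
te_Task 9 = (13 + 4·14 + 15)/6 = 84/6 = 14; σ²_Task 9 = ((15−13)/6)² = 0.111

Forward pass:
ES_Task 1 = 0; EF_Task 1 = 5
ES_Task 2 = 0; EF_Task 2 = 4
ES_Task 3 = 4; EF_Task 3 = 4+8 = 12
ES_Task 4 = max(EF_Task 1=5, EF_Task 2=4) = 5; EF_Task 4 = 5+12 = 17
ES_Task 5 = 12; EF_Task 5 = 12+3 = 15
ES_Task 6 = 12; EF_Task 6 = 12+2 = 14
ES_Task 7 = 4; EF_Task 7 = 4+6 = 10
ES_Task 8 = 10; EF_Task 8 = 10+8 = 18
ES_Task 9 = max(EF_Task 4=17, EF_Task 5=15, EF_Task 6=14, EF_Task 8=18) = 18; EF_Task 9 = 18+14 = 32
Expected project duration μ = 32 weeks. Critical path: Task 2 → Task 7 → Task 8 → Task 9.

Variance along critical path = 0.111 + 1.000 + 2.778 + 0.111 = 4.000
σ = √4.000 = 2.000 weeks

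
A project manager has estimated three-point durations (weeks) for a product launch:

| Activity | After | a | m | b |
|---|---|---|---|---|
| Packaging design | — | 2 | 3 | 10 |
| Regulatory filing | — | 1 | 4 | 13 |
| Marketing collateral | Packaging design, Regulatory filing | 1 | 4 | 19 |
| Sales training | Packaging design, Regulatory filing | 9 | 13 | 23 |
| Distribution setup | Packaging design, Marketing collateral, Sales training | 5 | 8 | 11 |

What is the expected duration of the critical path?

te_Packaging design = (2 + 4·3 + 10)/6 = 24/6 = 4
te_Regulatory filing = (1 + 4·4 + 13)/6 = 30/6 = 5
te_Marketing collateral = (1 + 4·4 + 19)/6 = 36/6 = 6
te_Sales training = (9 + 4·13 + 23)/6 = 84/6 = 14
te_Distribution setup = (5 + 4·8 + 11)/6 = 48/6 = 8

Forward pass:
ES_Packaging design = 0; EF_Packaging design = 4
ES_Regulatory filing = 0; EF_Regulatory filing = 5
ES_Marketing collateral = max(EF_Packaging design=4, EF_Regulatory filing=5) = 5; EF_Marketing collateral = 5+6 = 11
ES_Sales training = max(EF_Packaging design=4, EF_Regulatory filing=5) = 5; EF_Sales training = 5+14 = 19
ES_Distribution setup = max(EF_Packaging design=4, EF_Marketing collateral=11, EF_Sales training=19) = 19; EF_Distribution setup = 19+8 = 27
Expected project duration μ = 27 weeks. Critical path: Regulatory filing → Sales training → Distribution setup.

27 weeks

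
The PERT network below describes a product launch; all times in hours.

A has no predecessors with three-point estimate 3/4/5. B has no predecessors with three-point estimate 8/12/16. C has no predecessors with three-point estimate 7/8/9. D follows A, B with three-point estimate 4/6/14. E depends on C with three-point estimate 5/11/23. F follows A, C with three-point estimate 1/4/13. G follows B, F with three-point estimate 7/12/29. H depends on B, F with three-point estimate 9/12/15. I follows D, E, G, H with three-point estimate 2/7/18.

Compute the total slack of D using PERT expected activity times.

te_A = (3 + 4·4 + 5)/6 = 24/6 = 4
te_B = (8 + 4·12 + 16)/6 = 72/6 = 12
te_C = (7 + 4·8 + 9)/6 = 48/6 = 8
te_D = (4 + 4·6 + 14)/6 = 42/6 = 7
te_E = (5 + 4·11 + 23)/6 = 72/6 = 12
te_F = (1 + 4·4 + 13)/6 = 30/6 = 5
te_G = (7 + 4·12 + 29)/6 = 84/6 = 14
te_H = (9 + 4·12 + 15)/6 = 72/6 = 12
te_I = (2 + 4·7 + 18)/6 = 48/6 = 8

Forward pass:
ES_A = 0; EF_A = 4
ES_B = 0; EF_B = 12
ES_C = 0; EF_C = 8
ES_D = max(EF_A=4, EF_B=12) = 12; EF_D = 12+7 = 19
ES_E = 8; EF_E = 8+12 = 20
ES_F = max(EF_A=4, EF_C=8) = 8; EF_F = 8+5 = 13
ES_G = max(EF_B=12, EF_F=13) = 13; EF_G = 13+14 = 27
ES_H = max(EF_B=12, EF_F=13) = 13; EF_H = 13+12 = 25
ES_I = max(EF_D=19, EF_E=20, EF_G=27, EF_H=25) = 27; EF_I = 27+8 = 35
Expected project duration μ = 35 hours. Critical path: C → F → G → I.

Backward pass:
LF_I = 35; LS_I = 35−8 = 27
LF_H = LS_I = 27; LS_H = 27−12 = 15
LF_G = LS_I = 27; LS_G = 27−14 = 13
LF_F = min(LS_G=13, LS_H=15) = 13; LS_F = 13−5 = 8
LF_E = LS_I = 27; LS_E = 27−12 = 15
LF_D = LS_I = 27; LS_D = 27−7 = 20
LF_C = min(LS_E=15, LS_F=8) = 8; LS_C = 8−8 = 0
LF_B = min(LS_D=20, LS_G=13, LS_H=15) = 13; LS_B = 13−12 = 1
LF_A = min(LS_D=20, LS_F=8) = 8; LS_A = 8−4 = 4
Slack_D = LS_D − ES_D = 20 − 12 = 8

8 hours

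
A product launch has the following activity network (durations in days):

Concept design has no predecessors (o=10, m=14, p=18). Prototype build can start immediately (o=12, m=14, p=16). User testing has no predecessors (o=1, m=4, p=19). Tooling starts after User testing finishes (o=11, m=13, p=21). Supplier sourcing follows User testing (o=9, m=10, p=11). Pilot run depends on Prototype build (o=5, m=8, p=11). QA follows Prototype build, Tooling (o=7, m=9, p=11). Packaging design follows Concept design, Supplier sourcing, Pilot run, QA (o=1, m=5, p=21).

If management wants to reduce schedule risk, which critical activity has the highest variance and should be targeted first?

Packaging design

te_Concept design = (10 + 4·14 + 18)/6 = 84/6 = 14; σ²_Concept design = ((18−10)/6)² = 1.778
te_Prototype build = (12 + 4·14 + 16)/6 = 84/6 = 14; σ²_Prototype build = ((16−12)/6)² = 0.444
te_User testing = (1 + 4·4 + 19)/6 = 36/6 = 6; σ²_User testing = ((19−1)/6)² = 9.000
te_Tooling = (11 + 4·13 + 21)/6 = 84/6 = 14; σ²_Tooling = ((21−11)/6)² = 2.778
te_Supplier sourcing = (9 + 4·10 + 11)/6 = 60/6 = 10; σ²_Supplier sourcing = ((11−9)/6)² = 0.111
te_Pilot run = (5 + 4·8 + 11)/6 = 48/6 = 8; σ²_Pilot run = ((11−5)/6)² = 1.000
te_QA = (7 + 4·9 + 11)/6 = 54/6 = 9; σ²_QA = ((11−7)/6)² = 0.444
te_Packaging design = (1 + 4·5 + 21)/6 = 42/6 = 7; σ²_Packaging design = ((21−1)/6)² = 11.111

Forward pass:
ES_Concept design = 0; EF_Concept design = 14
ES_Prototype build = 0; EF_Prototype build = 14
ES_User testing = 0; EF_User testing = 6
ES_Tooling = 6; EF_Tooling = 6+14 = 20
ES_Supplier sourcing = 6; EF_Supplier sourcing = 6+10 = 16
ES_Pilot run = 14; EF_Pilot run = 14+8 = 22
ES_QA = max(EF_Prototype build=14, EF_Tooling=20) = 20; EF_QA = 20+9 = 29
ES_Packaging design = max(EF_Concept design=14, EF_Supplier sourcing=16, EF_Pilot run=22, EF_QA=29) = 29; EF_Packaging design = 29+7 = 36
Expected project duration μ = 36 days. Critical path: User testing → Tooling → QA → Packaging design.

Variances on critical path: σ²_User testing=9.000, σ²_Tooling=2.778, σ²_QA=0.444, σ²_Packaging design=11.111.
Largest is σ²_Packaging design = 11.111.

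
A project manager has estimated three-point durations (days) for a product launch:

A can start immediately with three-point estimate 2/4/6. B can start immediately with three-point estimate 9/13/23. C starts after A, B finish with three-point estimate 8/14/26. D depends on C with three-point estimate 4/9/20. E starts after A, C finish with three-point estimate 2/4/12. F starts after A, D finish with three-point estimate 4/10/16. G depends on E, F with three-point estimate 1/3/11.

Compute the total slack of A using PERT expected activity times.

10 days

te_A = (2 + 4·4 + 6)/6 = 24/6 = 4
te_B = (9 + 4·13 + 23)/6 = 84/6 = 14
te_C = (8 + 4·14 + 26)/6 = 90/6 = 15
te_D = (4 + 4·9 + 20)/6 = 60/6 = 10
te_E = (2 + 4·4 + 12)/6 = 30/6 = 5
te_F = (4 + 4·10 + 16)/6 = 60/6 = 10
te_G = (1 + 4·3 + 11)/6 = 24/6 = 4

Forward pass:
ES_A = 0; EF_A = 4
ES_B = 0; EF_B = 14
ES_C = max(EF_A=4, EF_B=14) = 14; EF_C = 14+15 = 29
ES_D = 29; EF_D = 29+10 = 39
ES_E = max(EF_A=4, EF_C=29) = 29; EF_E = 29+5 = 34
ES_F = max(EF_A=4, EF_D=39) = 39; EF_F = 39+10 = 49
ES_G = max(EF_E=34, EF_F=49) = 49; EF_G = 49+4 = 53
Expected project duration μ = 53 days. Critical path: B → C → D → F → G.

Backward pass:
LF_G = 53; LS_G = 53−4 = 49
LF_F = LS_G = 49; LS_F = 49−10 = 39
LF_E = LS_G = 49; LS_E = 49−5 = 44
LF_D = LS_F = 39; LS_D = 39−10 = 29
LF_C = min(LS_D=29, LS_E=44) = 29; LS_C = 29−15 = 14
LF_B = LS_C = 14; LS_B = 14−14 = 0
LF_A = min(LS_C=14, LS_E=44, LS_F=39) = 14; LS_A = 14−4 = 10
Slack_A = LS_A − ES_A = 10 − 0 = 10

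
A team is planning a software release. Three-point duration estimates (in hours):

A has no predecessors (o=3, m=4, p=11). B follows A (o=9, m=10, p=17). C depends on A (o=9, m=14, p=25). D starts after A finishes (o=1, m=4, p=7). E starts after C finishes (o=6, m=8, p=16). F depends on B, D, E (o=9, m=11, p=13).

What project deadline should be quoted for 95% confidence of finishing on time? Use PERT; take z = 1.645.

45.7 hours

te_A = (3 + 4·4 + 11)/6 = 30/6 = 5; σ²_A = ((11−3)/6)² = 1.778
te_B = (9 + 4·10 + 17)/6 = 66/6 = 11; σ²_B = ((17−9)/6)² = 1.778
te_C = (9 + 4·14 + 25)/6 = 90/6 = 15; σ²_C = ((25−9)/6)² = 7.111
te_D = (1 + 4·4 + 7)/6 = 24/6 = 4; σ²_D = ((7−1)/6)² = 1.000
te_E = (6 + 4·8 + 16)/6 = 54/6 = 9; σ²_E = ((16−6)/6)² = 2.778
te_F = (9 + 4·11 + 13)/6 = 66/6 = 11; σ²_F = ((13−9)/6)² = 0.444

Forward pass:
ES_A = 0; EF_A = 5
ES_B = 5; EF_B = 5+11 = 16
ES_C = 5; EF_C = 5+15 = 20
ES_D = 5; EF_D = 5+4 = 9
ES_E = 20; EF_E = 20+9 = 29
ES_F = max(EF_B=16, EF_D=9, EF_E=29) = 29; EF_F = 29+11 = 40
Expected project duration μ = 40 hours. Critical path: A → C → E → F.

Variance along critical path = 1.778 + 7.111 + 2.778 + 0.444 = 12.111; σ = 3.480 hours.
D = μ + z·σ = 40 + 1.645·3.480 = 45.7 hours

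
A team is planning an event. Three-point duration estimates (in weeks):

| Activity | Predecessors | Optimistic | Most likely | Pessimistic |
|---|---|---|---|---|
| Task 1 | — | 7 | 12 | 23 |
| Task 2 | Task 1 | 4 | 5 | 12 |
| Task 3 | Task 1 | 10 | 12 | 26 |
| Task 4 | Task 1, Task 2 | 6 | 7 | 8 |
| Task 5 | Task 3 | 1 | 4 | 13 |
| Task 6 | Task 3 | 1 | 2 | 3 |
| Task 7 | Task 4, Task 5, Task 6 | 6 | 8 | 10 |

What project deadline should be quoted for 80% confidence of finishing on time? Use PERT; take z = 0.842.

te_Task 1 = (7 + 4·12 + 23)/6 = 78/6 = 13; σ²_Task 1 = ((23−7)/6)² = 7.111
te_Task 2 = (4 + 4·5 + 12)/6 = 36/6 = 6; σ²_Task 2 = ((12−4)/6)² = 1.778
te_Task 3 = (10 + 4·12 + 26)/6 = 84/6 = 14; σ²_Task 3 = ((26−10)/6)² = 7.111
te_Task 4 = (6 + 4·7 + 8)/6 = 42/6 = 7; σ²_Task 4 = ((8−6)/6)² = 0.111
te_Task 5 = (1 + 4·4 + 13)/6 = 30/6 = 5; σ²_Task 5 = ((13−1)/6)² = 4.000
te_Task 6 = (1 + 4·2 + 3)/6 = 12/6 = 2; σ²_Task 6 = ((3−1)/6)² = 0.111
te_Task 7 = (6 + 4·8 + 10)/6 = 48/6 = 8; σ²_Task 7 = ((10−6)/6)² = 0.444

Forward pass:
ES_Task 1 = 0; EF_Task 1 = 13
ES_Task 2 = 13; EF_Task 2 = 13+6 = 19
ES_Task 3 = 13; EF_Task 3 = 13+14 = 27
ES_Task 4 = max(EF_Task 1=13, EF_Task 2=19) = 19; EF_Task 4 = 19+7 = 26
ES_Task 5 = 27; EF_Task 5 = 27+5 = 32
ES_Task 6 = 27; EF_Task 6 = 27+2 = 29
ES_Task 7 = max(EF_Task 4=26, EF_Task 5=32, EF_Task 6=29) = 32; EF_Task 7 = 32+8 = 40
Expected project duration μ = 40 weeks. Critical path: Task 1 → Task 3 → Task 5 → Task 7.

Variance along critical path = 7.111 + 7.111 + 4.000 + 0.444 = 18.667; σ = 4.320 weeks.
D = μ + z·σ = 40 + 0.842·4.320 = 43.6 weeks

43.6 weeks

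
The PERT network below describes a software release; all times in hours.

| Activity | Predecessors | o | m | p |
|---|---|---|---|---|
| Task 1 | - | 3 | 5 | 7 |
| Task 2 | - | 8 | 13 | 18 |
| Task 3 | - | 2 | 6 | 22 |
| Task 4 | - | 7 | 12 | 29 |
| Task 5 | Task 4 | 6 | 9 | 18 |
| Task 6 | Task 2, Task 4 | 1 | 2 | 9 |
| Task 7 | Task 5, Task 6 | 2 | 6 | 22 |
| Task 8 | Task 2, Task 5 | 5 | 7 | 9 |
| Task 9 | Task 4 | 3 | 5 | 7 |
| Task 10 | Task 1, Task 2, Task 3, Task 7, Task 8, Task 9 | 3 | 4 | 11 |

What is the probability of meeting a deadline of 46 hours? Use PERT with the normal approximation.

0.949

te_Task 1 = (3 + 4·5 + 7)/6 = 30/6 = 5; σ²_Task 1 = ((7−3)/6)² = 0.444
te_Task 2 = (8 + 4·13 + 18)/6 = 78/6 = 13; σ²_Task 2 = ((18−8)/6)² = 2.778
te_Task 3 = (2 + 4·6 + 22)/6 = 48/6 = 8; σ²_Task 3 = ((22−2)/6)² = 11.111
te_Task 4 = (7 + 4·12 + 29)/6 = 84/6 = 14; σ²_Task 4 = ((29−7)/6)² = 13.444
te_Task 5 = (6 + 4·9 + 18)/6 = 60/6 = 10; σ²_Task 5 = ((18−6)/6)² = 4.000
te_Task 6 = (1 + 4·2 + 9)/6 = 18/6 = 3; σ²_Task 6 = ((9−1)/6)² = 1.778
te_Task 7 = (2 + 4·6 + 22)/6 = 48/6 = 8; σ²_Task 7 = ((22−2)/6)² = 11.111
te_Task 8 = (5 + 4·7 + 9)/6 = 42/6 = 7; σ²_Task 8 = ((9−5)/6)² = 0.444
te_Task 9 = (3 + 4·5 + 7)/6 = 30/6 = 5; σ²_Task 9 = ((7−3)/6)² = 0.444
te_Task 10 = (3 + 4·4 + 11)/6 = 30/6 = 5; σ²_Task 10 = ((11−3)/6)² = 1.778

Forward pass:
ES_Task 1 = 0; EF_Task 1 = 5
ES_Task 2 = 0; EF_Task 2 = 13
ES_Task 3 = 0; EF_Task 3 = 8
ES_Task 4 = 0; EF_Task 4 = 14
ES_Task 5 = 14; EF_Task 5 = 14+10 = 24
ES_Task 6 = max(EF_Task 2=13, EF_Task 4=14) = 14; EF_Task 6 = 14+3 = 17
ES_Task 7 = max(EF_Task 5=24, EF_Task 6=17) = 24; EF_Task 7 = 24+8 = 32
ES_Task 8 = max(EF_Task 2=13, EF_Task 5=24) = 24; EF_Task 8 = 24+7 = 31
ES_Task 9 = 14; EF_Task 9 = 14+5 = 19
ES_Task 10 = max(EF_Task 1=5, EF_Task 2=13, EF_Task 3=8, EF_Task 7=32, EF_Task 8=31, EF_Task 9=19) = 32; EF_Task 10 = 32+5 = 37
Expected project duration μ = 37 hours. Critical path: Task 4 → Task 5 → Task 7 → Task 10.

Variance along critical path = 13.444 + 4.000 + 11.111 + 1.778 = 30.333; σ = √30.333 = 5.508 hours.
Z = (46 − 37) / 5.508 = 1.634
P(T ≤ 46) = Φ(1.634) ≈ 0.949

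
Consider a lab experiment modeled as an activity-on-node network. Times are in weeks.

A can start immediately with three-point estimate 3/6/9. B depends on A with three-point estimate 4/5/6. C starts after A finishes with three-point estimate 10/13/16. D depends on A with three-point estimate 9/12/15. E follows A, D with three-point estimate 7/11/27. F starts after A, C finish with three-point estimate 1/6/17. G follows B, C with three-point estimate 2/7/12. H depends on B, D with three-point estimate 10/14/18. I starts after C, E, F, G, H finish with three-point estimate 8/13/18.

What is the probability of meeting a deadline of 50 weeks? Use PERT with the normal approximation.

0.975

te_A = (3 + 4·6 + 9)/6 = 36/6 = 6; σ²_A = ((9−3)/6)² = 1.000
te_B = (4 + 4·5 + 6)/6 = 30/6 = 5; σ²_B = ((6−4)/6)² = 0.111
te_C = (10 + 4·13 + 16)/6 = 78/6 = 13; σ²_C = ((16−10)/6)² = 1.000
te_D = (9 + 4·12 + 15)/6 = 72/6 = 12; σ²_D = ((15−9)/6)² = 1.000
te_E = (7 + 4·11 + 27)/6 = 78/6 = 13; σ²_E = ((27−7)/6)² = 11.111
te_F = (1 + 4·6 + 17)/6 = 42/6 = 7; σ²_F = ((17−1)/6)² = 7.111
te_G = (2 + 4·7 + 12)/6 = 42/6 = 7; σ²_G = ((12−2)/6)² = 2.778
te_H = (10 + 4·14 + 18)/6 = 84/6 = 14; σ²_H = ((18−10)/6)² = 1.778
te_I = (8 + 4·13 + 18)/6 = 78/6 = 13; σ²_I = ((18−8)/6)² = 2.778

Forward pass:
ES_A = 0; EF_A = 6
ES_B = 6; EF_B = 6+5 = 11
ES_C = 6; EF_C = 6+13 = 19
ES_D = 6; EF_D = 6+12 = 18
ES_E = max(EF_A=6, EF_D=18) = 18; EF_E = 18+13 = 31
ES_F = max(EF_A=6, EF_C=19) = 19; EF_F = 19+7 = 26
ES_G = max(EF_B=11, EF_C=19) = 19; EF_G = 19+7 = 26
ES_H = max(EF_B=11, EF_D=18) = 18; EF_H = 18+14 = 32
ES_I = max(EF_C=19, EF_E=31, EF_F=26, EF_G=26, EF_H=32) = 32; EF_I = 32+13 = 45
Expected project duration μ = 45 weeks. Critical path: A → D → H → I.

Variance along critical path = 1.000 + 1.000 + 1.778 + 2.778 = 6.556; σ = √6.556 = 2.560 weeks.
Z = (50 − 45) / 2.560 = 1.953
P(T ≤ 50) = Φ(1.953) ≈ 0.975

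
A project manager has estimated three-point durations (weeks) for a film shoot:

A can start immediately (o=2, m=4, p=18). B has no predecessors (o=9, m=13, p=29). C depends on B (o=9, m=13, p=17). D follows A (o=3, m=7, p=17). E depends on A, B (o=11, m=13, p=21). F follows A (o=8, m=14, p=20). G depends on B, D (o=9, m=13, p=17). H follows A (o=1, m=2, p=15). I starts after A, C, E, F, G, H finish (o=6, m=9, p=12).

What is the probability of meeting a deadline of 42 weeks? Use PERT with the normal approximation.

0.850

te_A = (2 + 4·4 + 18)/6 = 36/6 = 6; σ²_A = ((18−2)/6)² = 7.111
te_B = (9 + 4·13 + 29)/6 = 90/6 = 15; σ²_B = ((29−9)/6)² = 11.111
te_C = (9 + 4·13 + 17)/6 = 78/6 = 13; σ²_C = ((17−9)/6)² = 1.778
te_D = (3 + 4·7 + 17)/6 = 48/6 = 8; σ²_D = ((17−3)/6)² = 5.444
te_E = (11 + 4·13 + 21)/6 = 84/6 = 14; σ²_E = ((21−11)/6)² = 2.778
te_F = (8 + 4·14 + 20)/6 = 84/6 = 14; σ²_F = ((20−8)/6)² = 4.000
te_G = (9 + 4·13 + 17)/6 = 78/6 = 13; σ²_G = ((17−9)/6)² = 1.778
te_H = (1 + 4·2 + 15)/6 = 24/6 = 4; σ²_H = ((15−1)/6)² = 5.444
te_I = (6 + 4·9 + 12)/6 = 54/6 = 9; σ²_I = ((12−6)/6)² = 1.000

Forward pass:
ES_A = 0; EF_A = 6
ES_B = 0; EF_B = 15
ES_C = 15; EF_C = 15+13 = 28
ES_D = 6; EF_D = 6+8 = 14
ES_E = max(EF_A=6, EF_B=15) = 15; EF_E = 15+14 = 29
ES_F = 6; EF_F = 6+14 = 20
ES_G = max(EF_B=15, EF_D=14) = 15; EF_G = 15+13 = 28
ES_H = 6; EF_H = 6+4 = 10
ES_I = max(EF_A=6, EF_C=28, EF_E=29, EF_F=20, EF_G=28, EF_H=10) = 29; EF_I = 29+9 = 38
Expected project duration μ = 38 weeks. Critical path: B → E → I.

Variance along critical path = 11.111 + 2.778 + 1.000 = 14.889; σ = √14.889 = 3.859 weeks.
Z = (42 − 38) / 3.859 = 1.037
P(T ≤ 42) = Φ(1.037) ≈ 0.850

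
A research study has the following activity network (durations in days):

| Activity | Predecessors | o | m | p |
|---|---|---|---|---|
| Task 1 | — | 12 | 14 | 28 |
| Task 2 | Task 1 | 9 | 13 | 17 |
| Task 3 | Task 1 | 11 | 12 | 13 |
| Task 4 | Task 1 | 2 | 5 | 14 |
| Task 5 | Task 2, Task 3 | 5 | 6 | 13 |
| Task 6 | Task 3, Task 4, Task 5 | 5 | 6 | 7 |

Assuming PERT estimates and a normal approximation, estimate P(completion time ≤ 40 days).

te_Task 1 = (12 + 4·14 + 28)/6 = 96/6 = 16; σ²_Task 1 = ((28−12)/6)² = 7.111
te_Task 2 = (9 + 4·13 + 17)/6 = 78/6 = 13; σ²_Task 2 = ((17−9)/6)² = 1.778
te_Task 3 = (11 + 4·12 + 13)/6 = 72/6 = 12; σ²_Task 3 = ((13−11)/6)² = 0.111
te_Task 4 = (2 + 4·5 + 14)/6 = 36/6 = 6; σ²_Task 4 = ((14−2)/6)² = 4.000
te_Task 5 = (5 + 4·6 + 13)/6 = 42/6 = 7; σ²_Task 5 = ((13−5)/6)² = 1.778
te_Task 6 = (5 + 4·6 + 7)/6 = 36/6 = 6; σ²_Task 6 = ((7−5)/6)² = 0.111

Forward pass:
ES_Task 1 = 0; EF_Task 1 = 16
ES_Task 2 = 16; EF_Task 2 = 16+13 = 29
ES_Task 3 = 16; EF_Task 3 = 16+12 = 28
ES_Task 4 = 16; EF_Task 4 = 16+6 = 22
ES_Task 5 = max(EF_Task 2=29, EF_Task 3=28) = 29; EF_Task 5 = 29+7 = 36
ES_Task 6 = max(EF_Task 3=28, EF_Task 4=22, EF_Task 5=36) = 36; EF_Task 6 = 36+6 = 42
Expected project duration μ = 42 days. Critical path: Task 1 → Task 2 → Task 5 → Task 6.

Variance along critical path = 7.111 + 1.778 + 1.778 + 0.111 = 10.778; σ = √10.778 = 3.283 days.
Z = (40 − 42) / 3.283 = -0.609
P(T ≤ 40) = Φ(-0.609) ≈ 0.271

0.271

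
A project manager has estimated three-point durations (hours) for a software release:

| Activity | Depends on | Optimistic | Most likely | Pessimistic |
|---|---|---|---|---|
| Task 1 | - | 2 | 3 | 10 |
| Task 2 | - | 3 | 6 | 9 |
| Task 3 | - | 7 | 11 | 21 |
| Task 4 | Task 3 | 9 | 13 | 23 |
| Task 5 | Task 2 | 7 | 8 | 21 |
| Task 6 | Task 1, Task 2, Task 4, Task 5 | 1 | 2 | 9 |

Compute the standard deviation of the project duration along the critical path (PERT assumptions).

3.56 hours

te_Task 1 = (2 + 4·3 + 10)/6 = 24/6 = 4; σ²_Task 1 = ((10−2)/6)² = 1.778
te_Task 2 = (3 + 4·6 + 9)/6 = 36/6 = 6; σ²_Task 2 = ((9−3)/6)² = 1.000
te_Task 3 = (7 + 4·11 + 21)/6 = 72/6 = 12; σ²_Task 3 = ((21−7)/6)² = 5.444
te_Task 4 = (9 + 4·13 + 23)/6 = 84/6 = 14; σ²_Task 4 = ((23−9)/6)² = 5.444
te_Task 5 = (7 + 4·8 + 21)/6 = 60/6 = 10; σ²_Task 5 = ((21−7)/6)² = 5.444
te_Task 6 = (1 + 4·2 + 9)/6 = 18/6 = 3; σ²_Task 6 = ((9−1)/6)² = 1.778

Forward pass:
ES_Task 1 = 0; EF_Task 1 = 4
ES_Task 2 = 0; EF_Task 2 = 6
ES_Task 3 = 0; EF_Task 3 = 12
ES_Task 4 = 12; EF_Task 4 = 12+14 = 26
ES_Task 5 = 6; EF_Task 5 = 6+10 = 16
ES_Task 6 = max(EF_Task 1=4, EF_Task 2=6, EF_Task 4=26, EF_Task 5=16) = 26; EF_Task 6 = 26+3 = 29
Expected project duration μ = 29 hours. Critical path: Task 3 → Task 4 → Task 6.

Variance along critical path = 5.444 + 5.444 + 1.778 = 12.667
σ = √12.667 = 3.559 hours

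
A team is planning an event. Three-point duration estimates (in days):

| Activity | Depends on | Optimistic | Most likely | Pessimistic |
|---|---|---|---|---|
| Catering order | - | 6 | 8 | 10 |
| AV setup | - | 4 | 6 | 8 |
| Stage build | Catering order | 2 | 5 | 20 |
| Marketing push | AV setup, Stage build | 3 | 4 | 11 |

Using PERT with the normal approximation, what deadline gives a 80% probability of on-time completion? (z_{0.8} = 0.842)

22.8 days

te_Catering order = (6 + 4·8 + 10)/6 = 48/6 = 8; σ²_Catering order = ((10−6)/6)² = 0.444
te_AV setup = (4 + 4·6 + 8)/6 = 36/6 = 6; σ²_AV setup = ((8−4)/6)² = 0.444
te_Stage build = (2 + 4·5 + 20)/6 = 42/6 = 7; σ²_Stage build = ((20−2)/6)² = 9.000
te_Marketing push = (3 + 4·4 + 11)/6 = 30/6 = 5; σ²_Marketing push = ((11−3)/6)² = 1.778

Forward pass:
ES_Catering order = 0; EF_Catering order = 8
ES_AV setup = 0; EF_AV setup = 6
ES_Stage build = 8; EF_Stage build = 8+7 = 15
ES_Marketing push = max(EF_AV setup=6, EF_Stage build=15) = 15; EF_Marketing push = 15+5 = 20
Expected project duration μ = 20 days. Critical path: Catering order → Stage build → Marketing push.

Variance along critical path = 0.444 + 9.000 + 1.778 = 11.222; σ = 3.350 days.
D = μ + z·σ = 20 + 0.842·3.350 = 22.8 days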